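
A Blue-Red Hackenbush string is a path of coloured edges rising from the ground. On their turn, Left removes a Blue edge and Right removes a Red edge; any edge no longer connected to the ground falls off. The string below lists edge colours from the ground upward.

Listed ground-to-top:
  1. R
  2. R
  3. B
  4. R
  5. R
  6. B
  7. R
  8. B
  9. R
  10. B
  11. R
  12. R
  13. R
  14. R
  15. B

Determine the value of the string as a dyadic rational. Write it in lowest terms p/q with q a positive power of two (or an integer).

Recurse on prefixes of the 15-edge string R R B R R B R B R B R R R R B:
g(R) = { (no moves) | 0 } -> -1
g(RR) = { (no moves) | -1,0 } -> -2
g(RRB) = { -2 | -1,0 } -> -3/2
g(RRBR) = { -2 | -3/2,-1,0 } -> -7/4
g(RRBRR) = { -2 | -7/4,-3/2,-1,0 } -> -15/8
g(RRBRRB) = { -2,-15/8 | -7/4,-3/2,-1,0 } -> -29/16
g(RRBRRBR) = { -2,-15/8 | -29/16,-7/4,-3/2,-1,0 } -> -59/32
g(RRBRRBRB) = { -2,-15/8,-59/32 | -29/16,-7/4,-3/2,-1,0 } -> -117/64
g(RRBRRBRBR) = { -2,-15/8,-59/32 | -117/64,-29/16,-7/4,-3/2,-1,0 } -> -235/128
g(RRBRRBRBRB) = { -2,-15/8,-59/32,-235/128 | -117/64,-29/16,-7/4,-3/2,-1,0 } -> -469/256
g(RRBRRBRBRBR) = { -2,-15/8,-59/32,-235/128 | -469/256,-117/64,-29/16,-7/4,-3/2,-1,0 } -> -939/512
g(RRBRRBRBRBRR) = { -2,-15/8,-59/32,-235/128 | -939/512,-469/256,-117/64,-29/16,-7/4,-3/2,-1,0 } -> -1879/1024
g(RRBRRBRBRBRRR) = { -2,-15/8,-59/32,-235/128 | -1879/1024,-939/512,-469/256,-117/64,-29/16,-7/4,-3/2,-1,0 } -> -3759/2048
g(RRBRRBRBRBRRRR) = { -2,-15/8,-59/32,-235/128 | -3759/2048,-1879/1024,-939/512,-469/256,-117/64,-29/16,-7/4,-3/2,-1,0 } -> -7519/4096
g(RRBRRBRBRBRRRRB) = { -2,-15/8,-59/32,-235/128,-7519/4096 | -3759/2048,-1879/1024,-939/512,-469/256,-117/64,-29/16,-7/4,-3/2,-1,0 } -> -15037/8192

-15037/8192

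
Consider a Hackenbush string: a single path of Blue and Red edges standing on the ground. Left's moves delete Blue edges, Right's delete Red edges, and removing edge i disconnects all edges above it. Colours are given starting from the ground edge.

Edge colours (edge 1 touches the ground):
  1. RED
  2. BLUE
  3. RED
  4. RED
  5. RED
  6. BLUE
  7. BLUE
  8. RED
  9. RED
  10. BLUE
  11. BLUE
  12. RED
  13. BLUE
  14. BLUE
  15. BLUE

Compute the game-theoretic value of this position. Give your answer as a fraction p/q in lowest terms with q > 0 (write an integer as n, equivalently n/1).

-14737/16384

Build g(s[:k]) for k = 1..15, string s = RED BLUE RED RED RED BLUE BLUE RED RED BLUE BLUE RED BLUE BLUE BLUE.
edge 1 of 15 (RED): { — | 0 } ⇒ -1
edge 2 of 15 (BLUE): { -1 | 0 } ⇒ -1/2
edge 3 of 15 (RED): { -1 | -1/2, 0 } ⇒ -3/4
edge 4 of 15 (RED): { -1 | -3/4, -1/2, 0 } ⇒ -7/8
edge 5 of 15 (RED): { -1 | -7/8, -3/4, -1/2, 0 } ⇒ -15/16
edge 6 of 15 (BLUE): { -1, -15/16 | -7/8, -3/4, -1/2, 0 } ⇒ -29/32
edge 7 of 15 (BLUE): { -1, -15/16, -29/32 | -7/8, -3/4, -1/2, 0 } ⇒ -57/64
edge 8 of 15 (RED): { -1, -15/16, -29/32 | -57/64, -7/8, -3/4, -1/2, 0 } ⇒ -115/128
edge 9 of 15 (RED): { -1, -15/16, -29/32 | -115/128, -57/64, -7/8, -3/4, -1/2, 0 } ⇒ -231/256
edge 10 of 15 (BLUE): { -1, -15/16, -29/32, -231/256 | -115/128, -57/64, -7/8, -3/4, -1/2, 0 } ⇒ -461/512
edge 11 of 15 (BLUE): { -1, -15/16, -29/32, -231/256, -461/512 | -115/128, -57/64, -7/8, -3/4, -1/2, 0 } ⇒ -921/1024
edge 12 of 15 (RED): { -1, -15/16, -29/32, -231/256, -461/512 | -921/1024, -115/128, -57/64, -7/8, -3/4, -1/2, 0 } ⇒ -1843/2048
edge 13 of 15 (BLUE): { -1, -15/16, -29/32, -231/256, -461/512, -1843/2048 | -921/1024, -115/128, -57/64, -7/8, -3/4, -1/2, 0 } ⇒ -3685/4096
edge 14 of 15 (BLUE): { -1, -15/16, -29/32, -231/256, -461/512, -1843/2048, -3685/4096 | -921/1024, -115/128, -57/64, -7/8, -3/4, -1/2, 0 } ⇒ -7369/8192
edge 15 of 15 (BLUE): { -1, -15/16, -29/32, -231/256, -461/512, -1843/2048, -3685/4096, -7369/8192 | -921/1024, -115/128, -57/64, -7/8, -3/4, -1/2, 0 } ⇒ -14737/16384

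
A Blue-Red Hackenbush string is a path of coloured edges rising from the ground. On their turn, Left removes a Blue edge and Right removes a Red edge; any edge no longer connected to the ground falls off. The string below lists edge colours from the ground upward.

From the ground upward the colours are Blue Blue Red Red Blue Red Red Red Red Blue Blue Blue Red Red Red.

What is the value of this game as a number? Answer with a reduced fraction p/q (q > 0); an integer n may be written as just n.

10353/8192

Prefix values for Blue Blue Red Red Blue Red Red Red Red Blue Blue Blue Red Red Red via {L|R} + simplicity:
1 of 15 · B · max L 0 · min R +∞ => 1
2 of 15 · BB · max L 1 · min R +∞ => 2
3 of 15 · BBR · max L 1 · min R 2 => 3/2
4 of 15 · BBRR · max L 1 · min R 3/2 => 5/4
5 of 15 · BBRRB · max L 5/4 · min R 3/2 => 11/8
6 of 15 · BBRRBR · max L 5/4 · min R 11/8 => 21/16
7 of 15 · BBRRBRR · max L 5/4 · min R 21/16 => 41/32
8 of 15 · BBRRBRRR · max L 5/4 · min R 41/32 => 81/64
9 of 15 · BBRRBRRRR · max L 5/4 · min R 81/64 => 161/128
10 of 15 · BBRRBRRRRB · max L 161/128 · min R 81/64 => 323/256
11 of 15 · BBRRBRRRRBB · max L 323/256 · min R 81/64 => 647/512
12 of 15 · BBRRBRRRRBBB · max L 647/512 · min R 81/64 => 1295/1024
13 of 15 · BBRRBRRRRBBBR · max L 647/512 · min R 1295/1024 => 2589/2048
14 of 15 · BBRRBRRRRBBBRR · max L 647/512 · min R 2589/2048 => 5177/4096
15 of 15 · BBRRBRRRRBBBRRR · max L 647/512 · min R 5177/4096 => 10353/8192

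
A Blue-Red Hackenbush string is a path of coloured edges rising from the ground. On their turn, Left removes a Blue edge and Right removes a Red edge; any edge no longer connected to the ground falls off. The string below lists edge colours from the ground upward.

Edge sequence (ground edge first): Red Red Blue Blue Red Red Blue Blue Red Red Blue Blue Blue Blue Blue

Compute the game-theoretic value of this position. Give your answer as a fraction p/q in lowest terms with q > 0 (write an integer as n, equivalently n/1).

-11457/8192

Prefix values for Red Red Blue Blue Red Red Blue Blue Red Red Blue Blue Blue Blue Blue via {L|R} + simplicity:
edge 1 of 15 (Red): { · | 0 } = -1
edge 2 of 15 (Red): { · | -1, 0 } = -2
edge 3 of 15 (Blue): { -2 | -1, 0 } = -3/2
edge 4 of 15 (Blue): { -2, -3/2 | -1, 0 } = -5/4
edge 5 of 15 (Red): { -2, -3/2 | -5/4, -1, 0 } = -11/8
edge 6 of 15 (Red): { -2, -3/2 | -11/8, -5/4, -1, 0 } = -23/16
edge 7 of 15 (Blue): { -2, -3/2, -23/16 | -11/8, -5/4, -1, 0 } = -45/32
edge 8 of 15 (Blue): { -2, -3/2, -23/16, -45/32 | -11/8, -5/4, -1, 0 } = -89/64
edge 9 of 15 (Red): { -2, -3/2, -23/16, -45/32 | -89/64, -11/8, -5/4, -1, 0 } = -179/128
edge 10 of 15 (Red): { -2, -3/2, -23/16, -45/32 | -179/128, -89/64, -11/8, -5/4, -1, 0 } = -359/256
edge 11 of 15 (Blue): { -2, -3/2, -23/16, -45/32, -359/256 | -179/128, -89/64, -11/8, -5/4, -1, 0 } = -717/512
edge 12 of 15 (Blue): { -2, -3/2, -23/16, -45/32, -359/256, -717/512 | -179/128, -89/64, -11/8, -5/4, -1, 0 } = -1433/1024
edge 13 of 15 (Blue): { -2, -3/2, -23/16, -45/32, -359/256, -717/512, -1433/1024 | -179/128, -89/64, -11/8, -5/4, -1, 0 } = -2865/2048
edge 14 of 15 (Blue): { -2, -3/2, -23/16, -45/32, -359/256, -717/512, -1433/1024, -2865/2048 | -179/128, -89/64, -11/8, -5/4, -1, 0 } = -5729/4096
edge 15 of 15 (Blue): { -2, -3/2, -23/16, -45/32, -359/256, -717/512, -1433/1024, -2865/2048, -5729/4096 | -179/128, -89/64, -11/8, -5/4, -1, 0 } = -11457/8192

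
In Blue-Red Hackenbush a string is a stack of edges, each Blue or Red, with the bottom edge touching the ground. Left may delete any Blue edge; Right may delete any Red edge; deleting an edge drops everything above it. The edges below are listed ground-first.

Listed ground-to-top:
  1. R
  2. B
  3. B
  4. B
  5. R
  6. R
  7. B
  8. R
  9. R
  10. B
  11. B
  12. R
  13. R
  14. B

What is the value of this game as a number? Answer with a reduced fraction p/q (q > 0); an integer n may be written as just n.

-1741/8192

Build value(s[:k]) for k = 1..14, string s = R B B B R R B R R B B R R B.
1 of 14 · R · max L −∞ · min R 0 => -1
2 of 14 · RB · max L -1 · min R 0 => -1/2
3 of 14 · RBB · max L -1/2 · min R 0 => -1/4
4 of 14 · RBBB · max L -1/4 · min R 0 => -1/8
5 of 14 · RBBBR · max L -1/4 · min R -1/8 => -3/16
6 of 14 · RBBBRR · max L -1/4 · min R -3/16 => -7/32
7 of 14 · RBBBRRB · max L -7/32 · min R -3/16 => -13/64
8 of 14 · RBBBRRBR · max L -7/32 · min R -13/64 => -27/128
9 of 14 · RBBBRRBRR · max L -7/32 · min R -27/128 => -55/256
10 of 14 · RBBBRRBRRB · max L -55/256 · min R -27/128 => -109/512
11 of 14 · RBBBRRBRRBB · max L -109/512 · min R -27/128 => -217/1024
12 of 14 · RBBBRRBRRBBR · max L -109/512 · min R -217/1024 => -435/2048
13 of 14 · RBBBRRBRRBBRR · max L -109/512 · min R -435/2048 => -871/4096
14 of 14 · RBBBRRBRRBBRRB · max L -871/4096 · min R -435/2048 => -1741/8192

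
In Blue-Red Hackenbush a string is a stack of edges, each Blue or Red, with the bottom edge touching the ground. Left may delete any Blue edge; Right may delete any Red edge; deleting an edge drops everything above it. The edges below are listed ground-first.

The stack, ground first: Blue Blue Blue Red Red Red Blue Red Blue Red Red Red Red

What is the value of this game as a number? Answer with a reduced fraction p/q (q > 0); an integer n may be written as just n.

2209/1024

g_1 [B]  L=[0]  R=[(no moves)]  ⇒ 1
g_2 [BB]  L=[0, 1]  R=[(no moves)]  ⇒ 2
g_3 [BBB]  L=[0, 1, 2]  R=[(no moves)]  ⇒ 3
g_4 [BBBR]  L=[0, 1, 2]  R=[3]  ⇒ 5/2
g_5 [BBBRR]  L=[0, 1, 2]  R=[5/2, 3]  ⇒ 9/4
g_6 [BBBRRR]  L=[0, 1, 2]  R=[9/4, 5/2, 3]  ⇒ 17/8
g_7 [BBBRRRB]  L=[0, 1, 2, 17/8]  R=[9/4, 5/2, 3]  ⇒ 35/16
g_8 [BBBRRRBR]  L=[0, 1, 2, 17/8]  R=[35/16, 9/4, 5/2, 3]  ⇒ 69/32
g_9 [BBBRRRBRB]  L=[0, 1, 2, 17/8, 69/32]  R=[35/16, 9/4, 5/2, 3]  ⇒ 139/64
g_10 [BBBRRRBRBR]  L=[0, 1, 2, 17/8, 69/32]  R=[139/64, 35/16, 9/4, 5/2, 3]  ⇒ 277/128
g_11 [BBBRRRBRBRR]  L=[0, 1, 2, 17/8, 69/32]  R=[277/128, 139/64, 35/16, 9/4, 5/2, 3]  ⇒ 553/256
g_12 [BBBRRRBRBRRR]  L=[0, 1, 2, 17/8, 69/32]  R=[553/256, 277/128, 139/64, 35/16, 9/4, 5/2, 3]  ⇒ 1105/512
g_13 [BBBRRRBRBRRRR]  L=[0, 1, 2, 17/8, 69/32]  R=[1105/512, 553/256, 277/128, 139/64, 35/16, 9/4, 5/2, 3]  ⇒ 2209/1024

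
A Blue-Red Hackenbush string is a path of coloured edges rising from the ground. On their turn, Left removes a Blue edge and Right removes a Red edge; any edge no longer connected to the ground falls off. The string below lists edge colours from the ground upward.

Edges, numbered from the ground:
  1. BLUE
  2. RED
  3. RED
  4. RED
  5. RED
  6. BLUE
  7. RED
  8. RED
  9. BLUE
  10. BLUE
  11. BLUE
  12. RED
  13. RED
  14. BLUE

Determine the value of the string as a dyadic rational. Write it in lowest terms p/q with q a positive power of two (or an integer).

627/8192

Build G(s[:k]) for k = 1..14, string s = BLUE RED RED RED RED BLUE RED RED BLUE BLUE BLUE RED RED BLUE.
G_1 [B]  L=[0]  R=[]  => 1
G_2 [BR]  L=[0]  R=[1]  => 1/2
G_3 [BRR]  L=[0]  R=[1/2; 1]  => 1/4
G_4 [BRRR]  L=[0]  R=[1/4; 1/2; 1]  => 1/8
G_5 [BRRRR]  L=[0]  R=[1/8; 1/4; 1/2; 1]  => 1/16
G_6 [BRRRRB]  L=[0; 1/16]  R=[1/8; 1/4; 1/2; 1]  => 3/32
G_7 [BRRRRBR]  L=[0; 1/16]  R=[3/32; 1/8; 1/4; 1/2; 1]  => 5/64
G_8 [BRRRRBRR]  L=[0; 1/16]  R=[5/64; 3/32; 1/8; 1/4; 1/2; 1]  => 9/128
G_9 [BRRRRBRRB]  L=[0; 1/16; 9/128]  R=[5/64; 3/32; 1/8; 1/4; 1/2; 1]  => 19/256
G_10 [BRRRRBRRBB]  L=[0; 1/16; 9/128; 19/256]  R=[5/64; 3/32; 1/8; 1/4; 1/2; 1]  => 39/512
G_11 [BRRRRBRRBBB]  L=[0; 1/16; 9/128; 19/256; 39/512]  R=[5/64; 3/32; 1/8; 1/4; 1/2; 1]  => 79/1024
G_12 [BRRRRBRRBBBR]  L=[0; 1/16; 9/128; 19/256; 39/512]  R=[79/1024; 5/64; 3/32; 1/8; 1/4; 1/2; 1]  => 157/2048
G_13 [BRRRRBRRBBBRR]  L=[0; 1/16; 9/128; 19/256; 39/512]  R=[157/2048; 79/1024; 5/64; 3/32; 1/8; 1/4; 1/2; 1]  => 313/4096
G_14 [BRRRRBRRBBBRRB]  L=[0; 1/16; 9/128; 19/256; 39/512; 313/4096]  R=[157/2048; 79/1024; 5/64; 3/32; 1/8; 1/4; 1/2; 1]  => 627/8192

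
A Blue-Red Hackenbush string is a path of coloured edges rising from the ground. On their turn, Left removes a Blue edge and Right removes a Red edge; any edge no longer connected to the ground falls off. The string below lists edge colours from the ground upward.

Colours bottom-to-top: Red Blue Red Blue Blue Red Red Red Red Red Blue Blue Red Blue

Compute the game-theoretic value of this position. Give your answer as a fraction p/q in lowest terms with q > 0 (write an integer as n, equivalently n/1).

-5093/8192

Recurse on prefixes of the 14-edge string Red Blue Red Blue Blue Red Red Red Red Red Blue Blue Red Blue:
R: Left { none }, Right { 0 } => simplest -1
RB: Left { -1 }, Right { 0 } => simplest -1/2
RBR: Left { -1 }, Right { -1/2; 0 } => simplest -3/4
RBRB: Left { -1; -3/4 }, Right { -1/2; 0 } => simplest -5/8
RBRBB: Left { -1; -3/4; -5/8 }, Right { -1/2; 0 } => simplest -9/16
RBRBBR: Left { -1; -3/4; -5/8 }, Right { -9/16; -1/2; 0 } => simplest -19/32
RBRBBRR: Left { -1; -3/4; -5/8 }, Right { -19/32; -9/16; -1/2; 0 } => simplest -39/64
RBRBBRRR: Left { -1; -3/4; -5/8 }, Right { -39/64; -19/32; -9/16; -1/2; 0 } => simplest -79/128
RBRBBRRRR: Left { -1; -3/4; -5/8 }, Right { -79/128; -39/64; -19/32; -9/16; -1/2; 0 } => simplest -159/256
RBRBBRRRRR: Left { -1; -3/4; -5/8 }, Right { -159/256; -79/128; -39/64; -19/32; -9/16; -1/2; 0 } => simplest -319/512
RBRBBRRRRRB: Left { -1; -3/4; -5/8; -319/512 }, Right { -159/256; -79/128; -39/64; -19/32; -9/16; -1/2; 0 } => simplest -637/1024
RBRBBRRRRRBB: Left { -1; -3/4; -5/8; -319/512; -637/1024 }, Right { -159/256; -79/128; -39/64; -19/32; -9/16; -1/2; 0 } => simplest -1273/2048
RBRBBRRRRRBBR: Left { -1; -3/4; -5/8; -319/512; -637/1024 }, Right { -1273/2048; -159/256; -79/128; -39/64; -19/32; -9/16; -1/2; 0 } => simplest -2547/4096
RBRBBRRRRRBBRB: Left { -1; -3/4; -5/8; -319/512; -637/1024; -2547/4096 }, Right { -1273/2048; -159/256; -79/128; -39/64; -19/32; -9/16; -1/2; 0 } => simplest -5093/8192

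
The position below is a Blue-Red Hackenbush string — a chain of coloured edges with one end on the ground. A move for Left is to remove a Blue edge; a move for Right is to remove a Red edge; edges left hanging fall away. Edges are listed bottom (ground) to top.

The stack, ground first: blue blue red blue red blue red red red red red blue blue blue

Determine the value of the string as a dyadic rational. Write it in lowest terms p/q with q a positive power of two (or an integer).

Prefix values for blue blue red blue red blue red red red red red blue blue blue via {L|R} + simplicity:
step 1: add blue to get b; options L={ 0 } R={ none } so 1
step 2: add blue to get bb; options L={ 0; 1 } R={ none } so 2
step 3: add red to get bbr; options L={ 0; 1 } R={ 2 } so 3/2
step 4: add blue to get bbrb; options L={ 0; 1; 3/2 } R={ 2 } so 7/4
step 5: add red to get bbrbr; options L={ 0; 1; 3/2 } R={ 7/4; 2 } so 13/8
step 6: add blue to get bbrbrb; options L={ 0; 1; 3/2; 13/8 } R={ 7/4; 2 } so 27/16
step 7: add red to get bbrbrbr; options L={ 0; 1; 3/2; 13/8 } R={ 27/16; 7/4; 2 } so 53/32
step 8: add red to get bbrbrbrr; options L={ 0; 1; 3/2; 13/8 } R={ 53/32; 27/16; 7/4; 2 } so 105/64
step 9: add red to get bbrbrbrrr; options L={ 0; 1; 3/2; 13/8 } R={ 105/64; 53/32; 27/16; 7/4; 2 } so 209/128
step 10: add red to get bbrbrbrrrr; options L={ 0; 1; 3/2; 13/8 } R={ 209/128; 105/64; 53/32; 27/16; 7/4; 2 } so 417/256
step 11: add red to get bbrbrbrrrrr; options L={ 0; 1; 3/2; 13/8 } R={ 417/256; 209/128; 105/64; 53/32; 27/16; 7/4; 2 } so 833/512
step 12: add blue to get bbrbrbrrrrrb; options L={ 0; 1; 3/2; 13/8; 833/512 } R={ 417/256; 209/128; 105/64; 53/32; 27/16; 7/4; 2 } so 1667/1024
step 13: add blue to get bbrbrbrrrrrbb; options L={ 0; 1; 3/2; 13/8; 833/512; 1667/1024 } R={ 417/256; 209/128; 105/64; 53/32; 27/16; 7/4; 2 } so 3335/2048
step 14: add blue to get bbrbrbrrrrrbbb; options L={ 0; 1; 3/2; 13/8; 833/512; 1667/1024; 3335/2048 } R={ 417/256; 209/128; 105/64; 53/32; 27/16; 7/4; 2 } so 6671/4096

6671/4096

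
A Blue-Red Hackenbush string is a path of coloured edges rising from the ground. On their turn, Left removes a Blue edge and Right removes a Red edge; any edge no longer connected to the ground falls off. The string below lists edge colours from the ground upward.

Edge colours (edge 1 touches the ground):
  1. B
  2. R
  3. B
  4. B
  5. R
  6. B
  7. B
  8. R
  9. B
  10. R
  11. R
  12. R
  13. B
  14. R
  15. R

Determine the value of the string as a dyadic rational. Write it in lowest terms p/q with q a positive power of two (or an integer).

Prefix values for B R B B R B B R B R R R B R R via {L|R} + simplicity:
step 1: add B to get B; options L={ 0 } R={ (no moves) } = 1
step 2: add R to get BR; options L={ 0 } R={ 1 } = 1/2
step 3: add B to get BRB; options L={ 0 1/2 } R={ 1 } = 3/4
step 4: add B to get BRBB; options L={ 0 1/2 3/4 } R={ 1 } = 7/8
step 5: add R to get BRBBR; options L={ 0 1/2 3/4 } R={ 7/8 1 } = 13/16
step 6: add B to get BRBBRB; options L={ 0 1/2 3/4 13/16 } R={ 7/8 1 } = 27/32
step 7: add B to get BRBBRBB; options L={ 0 1/2 3/4 13/16 27/32 } R={ 7/8 1 } = 55/64
step 8: add R to get BRBBRBBR; options L={ 0 1/2 3/4 13/16 27/32 } R={ 55/64 7/8 1 } = 109/128
step 9: add B to get BRBBRBBRB; options L={ 0 1/2 3/4 13/16 27/32 109/128 } R={ 55/64 7/8 1 } = 219/256
step 10: add R to get BRBBRBBRBR; options L={ 0 1/2 3/4 13/16 27/32 109/128 } R={ 219/256 55/64 7/8 1 } = 437/512
step 11: add R to get BRBBRBBRBRR; options L={ 0 1/2 3/4 13/16 27/32 109/128 } R={ 437/512 219/256 55/64 7/8 1 } = 873/1024
step 12: add R to get BRBBRBBRBRRR; options L={ 0 1/2 3/4 13/16 27/32 109/128 } R={ 873/1024 437/512 219/256 55/64 7/8 1 } = 1745/2048
step 13: add B to get BRBBRBBRBRRRB; options L={ 0 1/2 3/4 13/16 27/32 109/128 1745/2048 } R={ 873/1024 437/512 219/256 55/64 7/8 1 } = 3491/4096
step 14: add R to get BRBBRBBRBRRRBR; options L={ 0 1/2 3/4 13/16 27/32 109/128 1745/2048 } R={ 3491/4096 873/1024 437/512 219/256 55/64 7/8 1 } = 6981/8192
step 15: add R to get BRBBRBBRBRRRBRR; options L={ 0 1/2 3/4 13/16 27/32 109/128 1745/2048 } R={ 6981/8192 3491/4096 873/1024 437/512 219/256 55/64 7/8 1 } = 13961/16384

13961/16384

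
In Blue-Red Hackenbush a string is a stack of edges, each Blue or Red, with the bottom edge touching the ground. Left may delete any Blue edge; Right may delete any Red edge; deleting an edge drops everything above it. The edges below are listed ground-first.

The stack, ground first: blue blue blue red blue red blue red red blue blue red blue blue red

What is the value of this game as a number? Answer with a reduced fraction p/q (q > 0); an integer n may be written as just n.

10861/4096

val(b) = { 0 | ∅ } ⇒ 1
val(bb) = { 0,1 | ∅ } ⇒ 2
val(bbb) = { 0,1,2 | ∅ } ⇒ 3
val(bbbr) = { 0,1,2 | 3 } ⇒ 5/2
val(bbbrb) = { 0,1,2,5/2 | 3 } ⇒ 11/4
val(bbbrbr) = { 0,1,2,5/2 | 11/4,3 } ⇒ 21/8
val(bbbrbrb) = { 0,1,2,5/2,21/8 | 11/4,3 } ⇒ 43/16
val(bbbrbrbr) = { 0,1,2,5/2,21/8 | 43/16,11/4,3 } ⇒ 85/32
val(bbbrbrbrr) = { 0,1,2,5/2,21/8 | 85/32,43/16,11/4,3 } ⇒ 169/64
val(bbbrbrbrrb) = { 0,1,2,5/2,21/8,169/64 | 85/32,43/16,11/4,3 } ⇒ 339/128
val(bbbrbrbrrbb) = { 0,1,2,5/2,21/8,169/64,339/128 | 85/32,43/16,11/4,3 } ⇒ 679/256
val(bbbrbrbrrbbr) = { 0,1,2,5/2,21/8,169/64,339/128 | 679/256,85/32,43/16,11/4,3 } ⇒ 1357/512
val(bbbrbrbrrbbrb) = { 0,1,2,5/2,21/8,169/64,339/128,1357/512 | 679/256,85/32,43/16,11/4,3 } ⇒ 2715/1024
val(bbbrbrbrrbbrbb) = { 0,1,2,5/2,21/8,169/64,339/128,1357/512,2715/1024 | 679/256,85/32,43/16,11/4,3 } ⇒ 5431/2048
val(bbbrbrbrrbbrbbr) = { 0,1,2,5/2,21/8,169/64,339/128,1357/512,2715/1024 | 5431/2048,679/256,85/32,43/16,11/4,3 } ⇒ 10861/4096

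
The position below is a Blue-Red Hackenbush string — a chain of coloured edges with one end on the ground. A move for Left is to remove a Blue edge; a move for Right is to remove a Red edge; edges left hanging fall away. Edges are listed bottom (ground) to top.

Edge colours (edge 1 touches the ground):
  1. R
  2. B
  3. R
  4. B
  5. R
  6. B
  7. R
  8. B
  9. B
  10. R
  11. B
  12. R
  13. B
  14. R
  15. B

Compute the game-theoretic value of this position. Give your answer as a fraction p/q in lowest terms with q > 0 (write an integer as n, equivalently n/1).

1 of 15 · R · max L −∞ · min R 0 = -1
2 of 15 · RB · max L -1 · min R 0 = -1/2
3 of 15 · RBR · max L -1 · min R -1/2 = -3/4
4 of 15 · RBRB · max L -3/4 · min R -1/2 = -5/8
5 of 15 · RBRBR · max L -3/4 · min R -5/8 = -11/16
6 of 15 · RBRBRB · max L -11/16 · min R -5/8 = -21/32
7 of 15 · RBRBRBR · max L -11/16 · min R -21/32 = -43/64
8 of 15 · RBRBRBRB · max L -43/64 · min R -21/32 = -85/128
9 of 15 · RBRBRBRBB · max L -85/128 · min R -21/32 = -169/256
10 of 15 · RBRBRBRBBR · max L -85/128 · min R -169/256 = -339/512
11 of 15 · RBRBRBRBBRB · max L -339/512 · min R -169/256 = -677/1024
12 of 15 · RBRBRBRBBRBR · max L -339/512 · min R -677/1024 = -1355/2048
13 of 15 · RBRBRBRBBRBRB · max L -1355/2048 · min R -677/1024 = -2709/4096
14 of 15 · RBRBRBRBBRBRBR · max L -1355/2048 · min R -2709/4096 = -5419/8192
15 of 15 · RBRBRBRBBRBRBRB · max L -5419/8192 · min R -2709/4096 = -10837/16384

-10837/16384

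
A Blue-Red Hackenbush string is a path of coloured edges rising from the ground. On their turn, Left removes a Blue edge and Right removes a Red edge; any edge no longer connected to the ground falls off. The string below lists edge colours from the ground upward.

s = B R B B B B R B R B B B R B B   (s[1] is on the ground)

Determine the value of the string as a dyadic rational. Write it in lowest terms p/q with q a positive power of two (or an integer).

15735/16384

g(B) = { 0 | (no moves) } => 1
g(BR) = { 0 | 1 } => 1/2
g(BRB) = { 0 1/2 | 1 } => 3/4
g(BRBB) = { 0 1/2 3/4 | 1 } => 7/8
g(BRBBB) = { 0 1/2 3/4 7/8 | 1 } => 15/16
g(BRBBBB) = { 0 1/2 3/4 7/8 15/16 | 1 } => 31/32
g(BRBBBBR) = { 0 1/2 3/4 7/8 15/16 | 31/32 1 } => 61/64
g(BRBBBBRB) = { 0 1/2 3/4 7/8 15/16 61/64 | 31/32 1 } => 123/128
g(BRBBBBRBR) = { 0 1/2 3/4 7/8 15/16 61/64 | 123/128 31/32 1 } => 245/256
g(BRBBBBRBRB) = { 0 1/2 3/4 7/8 15/16 61/64 245/256 | 123/128 31/32 1 } => 491/512
g(BRBBBBRBRBB) = { 0 1/2 3/4 7/8 15/16 61/64 245/256 491/512 | 123/128 31/32 1 } => 983/1024
g(BRBBBBRBRBBB) = { 0 1/2 3/4 7/8 15/16 61/64 245/256 491/512 983/1024 | 123/128 31/32 1 } => 1967/2048
g(BRBBBBRBRBBBR) = { 0 1/2 3/4 7/8 15/16 61/64 245/256 491/512 983/1024 | 1967/2048 123/128 31/32 1 } => 3933/4096
g(BRBBBBRBRBBBRB) = { 0 1/2 3/4 7/8 15/16 61/64 245/256 491/512 983/1024 3933/4096 | 1967/2048 123/128 31/32 1 } => 7867/8192
g(BRBBBBRBRBBBRBB) = { 0 1/2 3/4 7/8 15/16 61/64 245/256 491/512 983/1024 3933/4096 7867/8192 | 1967/2048 123/128 31/32 1 } => 15735/16384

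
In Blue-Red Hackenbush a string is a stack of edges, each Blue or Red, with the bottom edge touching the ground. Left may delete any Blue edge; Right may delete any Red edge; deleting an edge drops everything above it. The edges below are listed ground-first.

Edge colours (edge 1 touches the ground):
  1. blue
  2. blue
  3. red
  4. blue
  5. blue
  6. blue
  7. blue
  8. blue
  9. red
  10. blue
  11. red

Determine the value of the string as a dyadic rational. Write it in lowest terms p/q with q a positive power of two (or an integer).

1013/512

b: Left { 0 }, Right { none } -> simplest 1
bb: Left { 0, 1 }, Right { none } -> simplest 2
bbr: Left { 0, 1 }, Right { 2 } -> simplest 3/2
bbrb: Left { 0, 1, 3/2 }, Right { 2 } -> simplest 7/4
bbrbb: Left { 0, 1, 3/2, 7/4 }, Right { 2 } -> simplest 15/8
bbrbbb: Left { 0, 1, 3/2, 7/4, 15/8 }, Right { 2 } -> simplest 31/16
bbrbbbb: Left { 0, 1, 3/2, 7/4, 15/8, 31/16 }, Right { 2 } -> simplest 63/32
bbrbbbbb: Left { 0, 1, 3/2, 7/4, 15/8, 31/16, 63/32 }, Right { 2 } -> simplest 127/64
bbrbbbbbr: Left { 0, 1, 3/2, 7/4, 15/8, 31/16, 63/32 }, Right { 127/64, 2 } -> simplest 253/128
bbrbbbbbrb: Left { 0, 1, 3/2, 7/4, 15/8, 31/16, 63/32, 253/128 }, Right { 127/64, 2 } -> simplest 507/256
bbrbbbbbrbr: Left { 0, 1, 3/2, 7/4, 15/8, 31/16, 63/32, 253/128 }, Right { 507/256, 127/64, 2 } -> simplest 1013/512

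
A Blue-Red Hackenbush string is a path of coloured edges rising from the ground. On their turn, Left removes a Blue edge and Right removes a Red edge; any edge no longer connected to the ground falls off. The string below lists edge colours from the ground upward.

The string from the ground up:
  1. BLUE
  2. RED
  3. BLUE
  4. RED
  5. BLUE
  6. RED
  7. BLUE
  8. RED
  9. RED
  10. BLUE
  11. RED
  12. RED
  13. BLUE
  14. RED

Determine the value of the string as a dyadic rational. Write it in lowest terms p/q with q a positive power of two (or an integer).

5413/8192

Prefix values for BLUE RED BLUE RED BLUE RED BLUE RED RED BLUE RED RED BLUE RED via {L|R} + simplicity:
edge 1 of 14 (BLUE): { 0 | none } so 1
edge 2 of 14 (RED): { 0 | 1 } so 1/2
edge 3 of 14 (BLUE): { 0 1/2 | 1 } so 3/4
edge 4 of 14 (RED): { 0 1/2 | 3/4 1 } so 5/8
edge 5 of 14 (BLUE): { 0 1/2 5/8 | 3/4 1 } so 11/16
edge 6 of 14 (RED): { 0 1/2 5/8 | 11/16 3/4 1 } so 21/32
edge 7 of 14 (BLUE): { 0 1/2 5/8 21/32 | 11/16 3/4 1 } so 43/64
edge 8 of 14 (RED): { 0 1/2 5/8 21/32 | 43/64 11/16 3/4 1 } so 85/128
edge 9 of 14 (RED): { 0 1/2 5/8 21/32 | 85/128 43/64 11/16 3/4 1 } so 169/256
edge 10 of 14 (BLUE): { 0 1/2 5/8 21/32 169/256 | 85/128 43/64 11/16 3/4 1 } so 339/512
edge 11 of 14 (RED): { 0 1/2 5/8 21/32 169/256 | 339/512 85/128 43/64 11/16 3/4 1 } so 677/1024
edge 12 of 14 (RED): { 0 1/2 5/8 21/32 169/256 | 677/1024 339/512 85/128 43/64 11/16 3/4 1 } so 1353/2048
edge 13 of 14 (BLUE): { 0 1/2 5/8 21/32 169/256 1353/2048 | 677/1024 339/512 85/128 43/64 11/16 3/4 1 } so 2707/4096
edge 14 of 14 (RED): { 0 1/2 5/8 21/32 169/256 1353/2048 | 2707/4096 677/1024 339/512 85/128 43/64 11/16 3/4 1 } so 5413/8192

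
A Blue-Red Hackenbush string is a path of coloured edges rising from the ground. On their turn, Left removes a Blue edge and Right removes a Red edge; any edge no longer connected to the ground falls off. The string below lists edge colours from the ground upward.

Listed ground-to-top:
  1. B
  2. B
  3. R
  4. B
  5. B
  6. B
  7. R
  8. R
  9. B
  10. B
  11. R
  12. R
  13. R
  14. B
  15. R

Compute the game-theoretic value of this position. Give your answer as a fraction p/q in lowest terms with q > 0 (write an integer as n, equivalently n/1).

15557/8192

B: Left { 0 }, Right {  } => simplest 1
BB: Left { 0, 1 }, Right {  } => simplest 2
BBR: Left { 0, 1 }, Right { 2 } => simplest 3/2
BBRB: Left { 0, 1, 3/2 }, Right { 2 } => simplest 7/4
BBRBB: Left { 0, 1, 3/2, 7/4 }, Right { 2 } => simplest 15/8
BBRBBB: Left { 0, 1, 3/2, 7/4, 15/8 }, Right { 2 } => simplest 31/16
BBRBBBR: Left { 0, 1, 3/2, 7/4, 15/8 }, Right { 31/16, 2 } => simplest 61/32
BBRBBBRR: Left { 0, 1, 3/2, 7/4, 15/8 }, Right { 61/32, 31/16, 2 } => simplest 121/64
BBRBBBRRB: Left { 0, 1, 3/2, 7/4, 15/8, 121/64 }, Right { 61/32, 31/16, 2 } => simplest 243/128
BBRBBBRRBB: Left { 0, 1, 3/2, 7/4, 15/8, 121/64, 243/128 }, Right { 61/32, 31/16, 2 } => simplest 487/256
BBRBBBRRBBR: Left { 0, 1, 3/2, 7/4, 15/8, 121/64, 243/128 }, Right { 487/256, 61/32, 31/16, 2 } => simplest 973/512
BBRBBBRRBBRR: Left { 0, 1, 3/2, 7/4, 15/8, 121/64, 243/128 }, Right { 973/512, 487/256, 61/32, 31/16, 2 } => simplest 1945/1024
BBRBBBRRBBRRR: Left { 0, 1, 3/2, 7/4, 15/8, 121/64, 243/128 }, Right { 1945/1024, 973/512, 487/256, 61/32, 31/16, 2 } => simplest 3889/2048
BBRBBBRRBBRRRB: Left { 0, 1, 3/2, 7/4, 15/8, 121/64, 243/128, 3889/2048 }, Right { 1945/1024, 973/512, 487/256, 61/32, 31/16, 2 } => simplest 7779/4096
BBRBBBRRBBRRRBR: Left { 0, 1, 3/2, 7/4, 15/8, 121/64, 243/128, 3889/2048 }, Right { 7779/4096, 1945/1024, 973/512, 487/256, 61/32, 31/16, 2 } => simplest 15557/8192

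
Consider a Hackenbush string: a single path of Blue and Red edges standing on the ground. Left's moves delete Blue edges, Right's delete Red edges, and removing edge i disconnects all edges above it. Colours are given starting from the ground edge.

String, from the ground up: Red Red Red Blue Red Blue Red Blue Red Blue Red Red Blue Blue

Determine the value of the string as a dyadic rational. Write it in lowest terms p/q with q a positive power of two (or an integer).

v_1 [R]  L=[∅]  R=[0]  = -1
v_2 [RR]  L=[∅]  R=[-1, 0]  = -2
v_3 [RRR]  L=[∅]  R=[-2, -1, 0]  = -3
v_4 [RRRB]  L=[-3]  R=[-2, -1, 0]  = -5/2
v_5 [RRRBR]  L=[-3]  R=[-5/2, -2, -1, 0]  = -11/4
v_6 [RRRBRB]  L=[-3, -11/4]  R=[-5/2, -2, -1, 0]  = -21/8
v_7 [RRRBRBR]  L=[-3, -11/4]  R=[-21/8, -5/2, -2, -1, 0]  = -43/16
v_8 [RRRBRBRB]  L=[-3, -11/4, -43/16]  R=[-21/8, -5/2, -2, -1, 0]  = -85/32
v_9 [RRRBRBRBR]  L=[-3, -11/4, -43/16]  R=[-85/32, -21/8, -5/2, -2, -1, 0]  = -171/64
v_10 [RRRBRBRBRB]  L=[-3, -11/4, -43/16, -171/64]  R=[-85/32, -21/8, -5/2, -2, -1, 0]  = -341/128
v_11 [RRRBRBRBRBR]  L=[-3, -11/4, -43/16, -171/64]  R=[-341/128, -85/32, -21/8, -5/2, -2, -1, 0]  = -683/256
v_12 [RRRBRBRBRBRR]  L=[-3, -11/4, -43/16, -171/64]  R=[-683/256, -341/128, -85/32, -21/8, -5/2, -2, -1, 0]  = -1367/512
v_13 [RRRBRBRBRBRRB]  L=[-3, -11/4, -43/16, -171/64, -1367/512]  R=[-683/256, -341/128, -85/32, -21/8, -5/2, -2, -1, 0]  = -2733/1024
v_14 [RRRBRBRBRBRRBB]  L=[-3, -11/4, -43/16, -171/64, -1367/512, -2733/1024]  R=[-683/256, -341/128, -85/32, -21/8, -5/2, -2, -1, 0]  = -5465/2048

-5465/2048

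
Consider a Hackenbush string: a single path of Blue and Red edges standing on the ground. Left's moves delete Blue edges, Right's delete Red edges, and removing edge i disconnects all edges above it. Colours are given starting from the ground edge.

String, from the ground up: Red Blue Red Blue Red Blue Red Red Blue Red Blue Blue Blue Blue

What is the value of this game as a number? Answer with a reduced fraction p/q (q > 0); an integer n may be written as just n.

edge 1 of 14 (Red): { none | 0 } => -1
edge 2 of 14 (Blue): { -1 | 0 } => -1/2
edge 3 of 14 (Red): { -1 | -1/2,0 } => -3/4
edge 4 of 14 (Blue): { -1,-3/4 | -1/2,0 } => -5/8
edge 5 of 14 (Red): { -1,-3/4 | -5/8,-1/2,0 } => -11/16
edge 6 of 14 (Blue): { -1,-3/4,-11/16 | -5/8,-1/2,0 } => -21/32
edge 7 of 14 (Red): { -1,-3/4,-11/16 | -21/32,-5/8,-1/2,0 } => -43/64
edge 8 of 14 (Red): { -1,-3/4,-11/16 | -43/64,-21/32,-5/8,-1/2,0 } => -87/128
edge 9 of 14 (Blue): { -1,-3/4,-11/16,-87/128 | -43/64,-21/32,-5/8,-1/2,0 } => -173/256
edge 10 of 14 (Red): { -1,-3/4,-11/16,-87/128 | -173/256,-43/64,-21/32,-5/8,-1/2,0 } => -347/512
edge 11 of 14 (Blue): { -1,-3/4,-11/16,-87/128,-347/512 | -173/256,-43/64,-21/32,-5/8,-1/2,0 } => -693/1024
edge 12 of 14 (Blue): { -1,-3/4,-11/16,-87/128,-347/512,-693/1024 | -173/256,-43/64,-21/32,-5/8,-1/2,0 } => -1385/2048
edge 13 of 14 (Blue): { -1,-3/4,-11/16,-87/128,-347/512,-693/1024,-1385/2048 | -173/256,-43/64,-21/32,-5/8,-1/2,0 } => -2769/4096
edge 14 of 14 (Blue): { -1,-3/4,-11/16,-87/128,-347/512,-693/1024,-1385/2048,-2769/4096 | -173/256,-43/64,-21/32,-5/8,-1/2,0 } => -5537/8192

-5537/8192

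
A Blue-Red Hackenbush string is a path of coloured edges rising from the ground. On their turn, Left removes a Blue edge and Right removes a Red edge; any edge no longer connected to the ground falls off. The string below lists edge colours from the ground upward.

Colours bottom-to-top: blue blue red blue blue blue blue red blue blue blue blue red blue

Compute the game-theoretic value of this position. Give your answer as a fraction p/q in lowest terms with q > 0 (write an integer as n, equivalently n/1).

val_1 [b]  L=[0]  R=[none]  => 1
val_2 [bb]  L=[0; 1]  R=[none]  => 2
val_3 [bbr]  L=[0; 1]  R=[2]  => 3/2
val_4 [bbrb]  L=[0; 1; 3/2]  R=[2]  => 7/4
val_5 [bbrbb]  L=[0; 1; 3/2; 7/4]  R=[2]  => 15/8
val_6 [bbrbbb]  L=[0; 1; 3/2; 7/4; 15/8]  R=[2]  => 31/16
val_7 [bbrbbbb]  L=[0; 1; 3/2; 7/4; 15/8; 31/16]  R=[2]  => 63/32
val_8 [bbrbbbbr]  L=[0; 1; 3/2; 7/4; 15/8; 31/16]  R=[63/32; 2]  => 125/64
val_9 [bbrbbbbrb]  L=[0; 1; 3/2; 7/4; 15/8; 31/16; 125/64]  R=[63/32; 2]  => 251/128
val_10 [bbrbbbbrbb]  L=[0; 1; 3/2; 7/4; 15/8; 31/16; 125/64; 251/128]  R=[63/32; 2]  => 503/256
val_11 [bbrbbbbrbbb]  L=[0; 1; 3/2; 7/4; 15/8; 31/16; 125/64; 251/128; 503/256]  R=[63/32; 2]  => 1007/512
val_12 [bbrbbbbrbbbb]  L=[0; 1; 3/2; 7/4; 15/8; 31/16; 125/64; 251/128; 503/256; 1007/512]  R=[63/32; 2]  => 2015/1024
val_13 [bbrbbbbrbbbbr]  L=[0; 1; 3/2; 7/4; 15/8; 31/16; 125/64; 251/128; 503/256; 1007/512]  R=[2015/1024; 63/32; 2]  => 4029/2048
val_14 [bbrbbbbrbbbbrb]  L=[0; 1; 3/2; 7/4; 15/8; 31/16; 125/64; 251/128; 503/256; 1007/512; 4029/2048]  R=[2015/1024; 63/32; 2]  => 8059/4096

8059/4096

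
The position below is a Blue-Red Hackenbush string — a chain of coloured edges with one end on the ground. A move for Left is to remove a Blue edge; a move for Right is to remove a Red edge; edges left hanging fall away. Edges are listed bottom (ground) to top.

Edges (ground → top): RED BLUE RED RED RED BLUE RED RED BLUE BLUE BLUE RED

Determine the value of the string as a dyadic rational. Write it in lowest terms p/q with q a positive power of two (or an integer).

value(R) = { ∅ | 0 } = -1
value(RB) = { -1 | 0 } = -1/2
value(RBR) = { -1 | -1/2, 0 } = -3/4
value(RBRR) = { -1 | -3/4, -1/2, 0 } = -7/8
value(RBRRR) = { -1 | -7/8, -3/4, -1/2, 0 } = -15/16
value(RBRRRB) = { -1, -15/16 | -7/8, -3/4, -1/2, 0 } = -29/32
value(RBRRRBR) = { -1, -15/16 | -29/32, -7/8, -3/4, -1/2, 0 } = -59/64
value(RBRRRBRR) = { -1, -15/16 | -59/64, -29/32, -7/8, -3/4, -1/2, 0 } = -119/128
value(RBRRRBRRB) = { -1, -15/16, -119/128 | -59/64, -29/32, -7/8, -3/4, -1/2, 0 } = -237/256
value(RBRRRBRRBB) = { -1, -15/16, -119/128, -237/256 | -59/64, -29/32, -7/8, -3/4, -1/2, 0 } = -473/512
value(RBRRRBRRBBB) = { -1, -15/16, -119/128, -237/256, -473/512 | -59/64, -29/32, -7/8, -3/4, -1/2, 0 } = -945/1024
value(RBRRRBRRBBBR) = { -1, -15/16, -119/128, -237/256, -473/512 | -945/1024, -59/64, -29/32, -7/8, -3/4, -1/2, 0 } = -1891/2048

-1891/2048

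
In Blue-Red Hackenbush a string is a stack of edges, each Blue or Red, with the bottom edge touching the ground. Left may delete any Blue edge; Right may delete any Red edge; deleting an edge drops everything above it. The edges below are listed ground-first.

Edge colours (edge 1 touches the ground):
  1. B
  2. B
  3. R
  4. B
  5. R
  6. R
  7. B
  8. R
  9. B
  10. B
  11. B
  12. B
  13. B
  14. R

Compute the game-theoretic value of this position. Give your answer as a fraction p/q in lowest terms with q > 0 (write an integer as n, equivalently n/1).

6525/4096

Recurse on prefixes of the 14-edge string B B R B R R B R B B B B B R:
step 1: add B to get B; options L={ 0 } R={ (no moves) } → 1
step 2: add B to get BB; options L={ 0 1 } R={ (no moves) } → 2
step 3: add R to get BBR; options L={ 0 1 } R={ 2 } → 3/2
step 4: add B to get BBRB; options L={ 0 1 3/2 } R={ 2 } → 7/4
step 5: add R to get BBRBR; options L={ 0 1 3/2 } R={ 7/4 2 } → 13/8
step 6: add R to get BBRBRR; options L={ 0 1 3/2 } R={ 13/8 7/4 2 } → 25/16
step 7: add B to get BBRBRRB; options L={ 0 1 3/2 25/16 } R={ 13/8 7/4 2 } → 51/32
step 8: add R to get BBRBRRBR; options L={ 0 1 3/2 25/16 } R={ 51/32 13/8 7/4 2 } → 101/64
step 9: add B to get BBRBRRBRB; options L={ 0 1 3/2 25/16 101/64 } R={ 51/32 13/8 7/4 2 } → 203/128
step 10: add B to get BBRBRRBRBB; options L={ 0 1 3/2 25/16 101/64 203/128 } R={ 51/32 13/8 7/4 2 } → 407/256
step 11: add B to get BBRBRRBRBBB; options L={ 0 1 3/2 25/16 101/64 203/128 407/256 } R={ 51/32 13/8 7/4 2 } → 815/512
step 12: add B to get BBRBRRBRBBBB; options L={ 0 1 3/2 25/16 101/64 203/128 407/256 815/512 } R={ 51/32 13/8 7/4 2 } → 1631/1024
step 13: add B to get BBRBRRBRBBBBB; options L={ 0 1 3/2 25/16 101/64 203/128 407/256 815/512 1631/1024 } R={ 51/32 13/8 7/4 2 } → 3263/2048
step 14: add R to get BBRBRRBRBBBBBR; options L={ 0 1 3/2 25/16 101/64 203/128 407/256 815/512 1631/1024 } R={ 3263/2048 51/32 13/8 7/4 2 } → 6525/4096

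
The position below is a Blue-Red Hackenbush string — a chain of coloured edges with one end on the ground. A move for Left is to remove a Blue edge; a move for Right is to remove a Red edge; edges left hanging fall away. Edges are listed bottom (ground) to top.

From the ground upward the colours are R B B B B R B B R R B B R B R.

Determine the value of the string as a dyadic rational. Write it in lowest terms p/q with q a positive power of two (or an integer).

-1227/16384

R: Left { — }, Right { 0 } -> simplest -1
RB: Left { -1 }, Right { 0 } -> simplest -1/2
RBB: Left { -1 -1/2 }, Right { 0 } -> simplest -1/4
RBBB: Left { -1 -1/2 -1/4 }, Right { 0 } -> simplest -1/8
RBBBB: Left { -1 -1/2 -1/4 -1/8 }, Right { 0 } -> simplest -1/16
RBBBBR: Left { -1 -1/2 -1/4 -1/8 }, Right { -1/16 0 } -> simplest -3/32
RBBBBRB: Left { -1 -1/2 -1/4 -1/8 -3/32 }, Right { -1/16 0 } -> simplest -5/64
RBBBBRBB: Left { -1 -1/2 -1/4 -1/8 -3/32 -5/64 }, Right { -1/16 0 } -> simplest -9/128
RBBBBRBBR: Left { -1 -1/2 -1/4 -1/8 -3/32 -5/64 }, Right { -9/128 -1/16 0 } -> simplest -19/256
RBBBBRBBRR: Left { -1 -1/2 -1/4 -1/8 -3/32 -5/64 }, Right { -19/256 -9/128 -1/16 0 } -> simplest -39/512
RBBBBRBBRRB: Left { -1 -1/2 -1/4 -1/8 -3/32 -5/64 -39/512 }, Right { -19/256 -9/128 -1/16 0 } -> simplest -77/1024
RBBBBRBBRRBB: Left { -1 -1/2 -1/4 -1/8 -3/32 -5/64 -39/512 -77/1024 }, Right { -19/256 -9/128 -1/16 0 } -> simplest -153/2048
RBBBBRBBRRBBR: Left { -1 -1/2 -1/4 -1/8 -3/32 -5/64 -39/512 -77/1024 }, Right { -153/2048 -19/256 -9/128 -1/16 0 } -> simplest -307/4096
RBBBBRBBRRBBRB: Left { -1 -1/2 -1/4 -1/8 -3/32 -5/64 -39/512 -77/1024 -307/4096 }, Right { -153/2048 -19/256 -9/128 -1/16 0 } -> simplest -613/8192
RBBBBRBBRRBBRBR: Left { -1 -1/2 -1/4 -1/8 -3/32 -5/64 -39/512 -77/1024 -307/4096 }, Right { -613/8192 -153/2048 -19/256 -9/128 -1/16 0 } -> simplest -1227/16384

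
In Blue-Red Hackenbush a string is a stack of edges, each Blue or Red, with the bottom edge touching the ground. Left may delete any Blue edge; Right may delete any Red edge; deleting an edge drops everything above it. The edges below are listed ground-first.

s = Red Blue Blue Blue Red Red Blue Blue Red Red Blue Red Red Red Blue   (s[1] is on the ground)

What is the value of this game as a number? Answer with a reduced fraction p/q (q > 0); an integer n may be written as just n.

-3293/16384

R: Left { none }, Right { 0 } so simplest -1
RB: Left { -1 }, Right { 0 } so simplest -1/2
RBB: Left { -1; -1/2 }, Right { 0 } so simplest -1/4
RBBB: Left { -1; -1/2; -1/4 }, Right { 0 } so simplest -1/8
RBBBR: Left { -1; -1/2; -1/4 }, Right { -1/8; 0 } so simplest -3/16
RBBBRR: Left { -1; -1/2; -1/4 }, Right { -3/16; -1/8; 0 } so simplest -7/32
RBBBRRB: Left { -1; -1/2; -1/4; -7/32 }, Right { -3/16; -1/8; 0 } so simplest -13/64
RBBBRRBB: Left { -1; -1/2; -1/4; -7/32; -13/64 }, Right { -3/16; -1/8; 0 } so simplest -25/128
RBBBRRBBR: Left { -1; -1/2; -1/4; -7/32; -13/64 }, Right { -25/128; -3/16; -1/8; 0 } so simplest -51/256
RBBBRRBBRR: Left { -1; -1/2; -1/4; -7/32; -13/64 }, Right { -51/256; -25/128; -3/16; -1/8; 0 } so simplest -103/512
RBBBRRBBRRB: Left { -1; -1/2; -1/4; -7/32; -13/64; -103/512 }, Right { -51/256; -25/128; -3/16; -1/8; 0 } so simplest -205/1024
RBBBRRBBRRBR: Left { -1; -1/2; -1/4; -7/32; -13/64; -103/512 }, Right { -205/1024; -51/256; -25/128; -3/16; -1/8; 0 } so simplest -411/2048
RBBBRRBBRRBRR: Left { -1; -1/2; -1/4; -7/32; -13/64; -103/512 }, Right { -411/2048; -205/1024; -51/256; -25/128; -3/16; -1/8; 0 } so simplest -823/4096
RBBBRRBBRRBRRR: Left { -1; -1/2; -1/4; -7/32; -13/64; -103/512 }, Right { -823/4096; -411/2048; -205/1024; -51/256; -25/128; -3/16; -1/8; 0 } so simplest -1647/8192
RBBBRRBBRRBRRRB: Left { -1; -1/2; -1/4; -7/32; -13/64; -103/512; -1647/8192 }, Right { -823/4096; -411/2048; -205/1024; -51/256; -25/128; -3/16; -1/8; 0 } so simplest -3293/16384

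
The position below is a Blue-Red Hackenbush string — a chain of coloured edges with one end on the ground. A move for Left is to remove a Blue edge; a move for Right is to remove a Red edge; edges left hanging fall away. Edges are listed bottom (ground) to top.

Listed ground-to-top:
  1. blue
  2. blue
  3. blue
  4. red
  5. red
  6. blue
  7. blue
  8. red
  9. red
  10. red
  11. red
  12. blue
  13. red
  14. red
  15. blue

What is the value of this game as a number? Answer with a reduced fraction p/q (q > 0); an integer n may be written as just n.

9747/4096

v(b) = { 0 |  } => 1
v(bb) = { 0 1 |  } => 2
v(bbb) = { 0 1 2 |  } => 3
v(bbbr) = { 0 1 2 | 3 } => 5/2
v(bbbrr) = { 0 1 2 | 5/2 3 } => 9/4
v(bbbrrb) = { 0 1 2 9/4 | 5/2 3 } => 19/8
v(bbbrrbb) = { 0 1 2 9/4 19/8 | 5/2 3 } => 39/16
v(bbbrrbbr) = { 0 1 2 9/4 19/8 | 39/16 5/2 3 } => 77/32
v(bbbrrbbrr) = { 0 1 2 9/4 19/8 | 77/32 39/16 5/2 3 } => 153/64
v(bbbrrbbrrr) = { 0 1 2 9/4 19/8 | 153/64 77/32 39/16 5/2 3 } => 305/128
v(bbbrrbbrrrr) = { 0 1 2 9/4 19/8 | 305/128 153/64 77/32 39/16 5/2 3 } => 609/256
v(bbbrrbbrrrrb) = { 0 1 2 9/4 19/8 609/256 | 305/128 153/64 77/32 39/16 5/2 3 } => 1219/512
v(bbbrrbbrrrrbr) = { 0 1 2 9/4 19/8 609/256 | 1219/512 305/128 153/64 77/32 39/16 5/2 3 } => 2437/1024
v(bbbrrbbrrrrbrr) = { 0 1 2 9/4 19/8 609/256 | 2437/1024 1219/512 305/128 153/64 77/32 39/16 5/2 3 } => 4873/2048
v(bbbrrbbrrrrbrrb) = { 0 1 2 9/4 19/8 609/256 4873/2048 | 2437/1024 1219/512 305/128 153/64 77/32 39/16 5/2 3 } => 9747/4096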